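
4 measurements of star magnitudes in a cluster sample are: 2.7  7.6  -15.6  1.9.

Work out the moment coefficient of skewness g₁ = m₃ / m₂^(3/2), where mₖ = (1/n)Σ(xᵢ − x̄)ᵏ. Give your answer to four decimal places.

-0.9347

x̄ = (2.7 + 7.6 - 15.6 + 1.9) / 4 = -0.8500
deviations (xᵢ − x̄): 3.5500, 8.4500, -14.7500, 2.7500
Σ(xᵢ − x̄)² = 309.1300 ⇒ m₂ = 309.1300/4 = 77.28250
Σ(xᵢ − x̄)³ = -2540.1600 ⇒ m₃ = -2540.1600/4 = -635.04000
m₂^(3/2) = 77.28250^(1.5) = 679.39406
g₁ = m₃ / m₂^(3/2) = -635.04000 / 679.39406 ≈ -0.9347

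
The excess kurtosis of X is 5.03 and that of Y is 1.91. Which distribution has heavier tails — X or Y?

Higher excess kurtosis ⇒ heavier tails relative to the normal distribution.
5.03 vs 1.91: the larger is 5.03, so X has heavier tails.

X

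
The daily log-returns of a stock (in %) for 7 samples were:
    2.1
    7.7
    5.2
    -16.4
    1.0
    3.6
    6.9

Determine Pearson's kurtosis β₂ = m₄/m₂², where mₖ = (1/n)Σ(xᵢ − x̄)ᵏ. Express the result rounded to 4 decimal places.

x̄ = 1.4429
Σ(xᵢ − x̄)² = 406.6971 ⇒ m₂ = 58.09959
Σ(xᵢ − x̄)⁴ = 103998.7793 ⇒ m₄ = 14856.96847
m₂² = 3375.56257
β₂ = m₄/m₂² = 14856.96847 / 3375.56257 ≈ 4.4013

4.4013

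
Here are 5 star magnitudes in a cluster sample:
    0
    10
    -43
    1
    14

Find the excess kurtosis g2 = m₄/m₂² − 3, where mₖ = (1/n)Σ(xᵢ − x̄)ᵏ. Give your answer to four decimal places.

-0.0672

x̄ = -3.6000
Σ(xᵢ − x̄)² = 2081.2000 ⇒ m₂ = 416.24000
Σ(xᵢ − x̄)⁴ = 2540598.7360 ⇒ m₄ = 508119.74720
m₂² = 173255.73760
g2 = m₄/m₂² − 3 = 2.93277 − 3 ≈ -0.0672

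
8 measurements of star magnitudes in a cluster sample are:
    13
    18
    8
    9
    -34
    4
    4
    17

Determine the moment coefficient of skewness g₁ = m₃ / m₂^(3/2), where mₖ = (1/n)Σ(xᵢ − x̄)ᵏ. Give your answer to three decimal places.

x̄ = (13 + 18 + 8 + 9 - 34 + 4 + 4 + 17) / 8 = 4.8750
deviations (xᵢ − x̄): 8.1250, 13.1250, 3.1250, 4.1250, -38.8750, -0.8750, -0.8750, 12.1250
Σ(xᵢ − x̄)² = 1924.8750 ⇒ m₂ = 1924.8750/8 = 240.60938
Σ(xᵢ − x̄)³ = -54071.1563 ⇒ m₃ = -54071.1563/8 = -6758.89453
m₂^(3/2) = 240.60938^(1.5) = 3732.23359
g₁ = m₃ / m₂^(3/2) = -6758.89453 / 3732.23359 ≈ -1.811

-1.811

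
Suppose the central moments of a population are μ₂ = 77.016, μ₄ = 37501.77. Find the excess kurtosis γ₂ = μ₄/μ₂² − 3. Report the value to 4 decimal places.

μ₂² = 77.016² = 5931.46426
μ₄/μ₂² = 37501.77 / 5931.46426 = 6.32251
γ₂ = 6.32251 − 3 ≈ 3.3225

3.3225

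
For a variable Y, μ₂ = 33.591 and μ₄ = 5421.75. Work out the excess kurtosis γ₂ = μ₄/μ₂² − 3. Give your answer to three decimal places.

1.805

μ₂² = 33.591² = 1128.35528
μ₄/μ₂² = 5421.75 / 1128.35528 = 4.80500
γ₂ = 4.80500 − 3 ≈ 1.805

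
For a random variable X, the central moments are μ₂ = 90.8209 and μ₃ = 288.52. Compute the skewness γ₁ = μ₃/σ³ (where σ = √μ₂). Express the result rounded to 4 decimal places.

0.3333

σ = √μ₂ = √90.8209 = 9.53000
σ³ = μ₂^(3/2) = 865.52318
γ₁ = μ₃/σ³ = 288.52 / 865.52318 ≈ 0.3333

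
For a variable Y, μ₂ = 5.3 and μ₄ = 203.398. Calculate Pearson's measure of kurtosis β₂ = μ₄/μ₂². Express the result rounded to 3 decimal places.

μ₂² = 5.3² = 28.09000
μ₄/μ₂² = 203.398 / 28.09000 = 7.24094
β₂ ≈ 7.241

7.241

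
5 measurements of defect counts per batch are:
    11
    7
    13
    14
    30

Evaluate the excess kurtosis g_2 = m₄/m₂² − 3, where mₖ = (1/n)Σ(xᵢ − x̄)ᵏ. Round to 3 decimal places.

-0.139

x̄ = 15.0000
Σ(xᵢ − x̄)² = 310.0000 ⇒ m₂ = 62.00000
Σ(xᵢ − x̄)⁴ = 54994.0000 ⇒ m₄ = 10998.80000
m₂² = 3844.00000
g_2 = m₄/m₂² − 3 = 2.86129 − 3 ≈ -0.139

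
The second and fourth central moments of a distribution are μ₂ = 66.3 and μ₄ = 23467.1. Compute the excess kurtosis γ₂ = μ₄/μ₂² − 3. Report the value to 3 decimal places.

μ₂² = 66.3² = 4395.69000
μ₄/μ₂² = 23467.1 / 4395.69000 = 5.33866
γ₂ = 5.33866 − 3 ≈ 2.339

2.339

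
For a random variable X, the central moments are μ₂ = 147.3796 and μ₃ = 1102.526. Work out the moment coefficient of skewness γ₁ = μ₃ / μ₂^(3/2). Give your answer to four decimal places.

0.6162

σ = √μ₂ = √147.3796 = 12.14000
σ³ = μ₂^(3/2) = 1789.18834
γ₁ = μ₃/σ³ = 1102.526 / 1789.18834 ≈ 0.6162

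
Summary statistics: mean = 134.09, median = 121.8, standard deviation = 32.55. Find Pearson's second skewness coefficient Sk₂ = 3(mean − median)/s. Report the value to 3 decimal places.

1.133

Sk₂ = 3(134.09 − 121.8) / 32.55 = 3 × 12.2900 / 32.55
    = 36.8700 / 32.55 ≈ 1.133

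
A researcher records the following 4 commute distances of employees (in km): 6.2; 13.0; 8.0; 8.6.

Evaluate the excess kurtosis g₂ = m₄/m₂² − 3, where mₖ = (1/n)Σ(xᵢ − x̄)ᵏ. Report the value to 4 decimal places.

-0.9051

x̄ = 8.9500
Σ(xᵢ − x̄)² = 24.9900 ⇒ m₂ = 6.24750
Σ(xᵢ − x̄)⁴ = 327.0629 ⇒ m₄ = 81.76573
m₂² = 39.03126
g₂ = m₄/m₂² − 3 = 2.09488 − 3 ≈ -0.9051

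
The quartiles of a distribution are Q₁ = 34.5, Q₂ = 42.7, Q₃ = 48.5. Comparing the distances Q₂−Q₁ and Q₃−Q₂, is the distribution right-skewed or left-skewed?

left-skewed

Q₂ − Q₁ = 8.2;  Q₃ − Q₂ = 5.8
Q₂ − Q₁ > Q₃ − Q₂ ⇒ the lower half is more spread out ⇒ left-skewed.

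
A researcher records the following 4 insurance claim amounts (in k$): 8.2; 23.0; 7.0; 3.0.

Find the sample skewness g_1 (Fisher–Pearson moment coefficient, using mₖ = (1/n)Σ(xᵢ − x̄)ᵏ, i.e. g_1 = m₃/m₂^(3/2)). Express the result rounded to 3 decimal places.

x̄ = (8.2 + 23.0 + 7.0 + 3.0) / 4 = 10.3000
deviations (xᵢ − x̄): -2.1000, 12.7000, -3.3000, -7.3000
Σ(xᵢ − x̄)² = 229.8800 ⇒ m₂ = 229.8800/4 = 57.47000
Σ(xᵢ − x̄)³ = 1614.1680 ⇒ m₃ = 1614.1680/4 = 403.54200
m₂^(3/2) = 57.47000^(1.5) = 435.67415
g_1 = m₃ / m₂^(3/2) = 403.54200 / 435.67415 ≈ 0.926

0.926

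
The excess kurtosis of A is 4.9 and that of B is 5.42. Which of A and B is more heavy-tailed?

B

Higher excess kurtosis ⇒ heavier tails relative to the normal distribution.
4.9 vs 5.42: the larger is 5.42, so B has heavier tails.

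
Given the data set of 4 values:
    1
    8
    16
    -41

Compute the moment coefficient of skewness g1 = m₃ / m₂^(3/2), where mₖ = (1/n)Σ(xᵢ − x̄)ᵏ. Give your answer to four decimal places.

-0.9564

x̄ = (1 + 8 + 16 - 41) / 4 = -4.0000
deviations (xᵢ − x̄): 5.0000, 12.0000, 20.0000, -37.0000
Σ(xᵢ − x̄)² = 1938.0000 ⇒ m₂ = 1938.0000/4 = 484.50000
Σ(xᵢ − x̄)³ = -40800.0000 ⇒ m₃ = -40800.0000/4 = -10200.00000
m₂^(3/2) = 484.50000^(1.5) = 10664.50426
g1 = m₃ / m₂^(3/2) = -10200.00000 / 10664.50426 ≈ -0.9564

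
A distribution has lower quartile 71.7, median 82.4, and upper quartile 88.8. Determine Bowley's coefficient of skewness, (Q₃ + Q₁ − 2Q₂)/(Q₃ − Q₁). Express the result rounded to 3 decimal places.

-0.251

numerator: Q₃ + Q₁ − 2Q₂ = 88.8 + 71.7 − 2×82.4 = -4.3000
denominator: Q₃ − Q₁ = 88.8 − 71.7 = 17.1000
Bowley skewness = -4.3000 / 17.1000 ≈ -0.251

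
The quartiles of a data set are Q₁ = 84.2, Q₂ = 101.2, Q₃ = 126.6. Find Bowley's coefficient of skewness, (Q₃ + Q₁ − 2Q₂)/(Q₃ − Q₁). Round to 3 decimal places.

0.198

numerator: Q₃ + Q₁ − 2Q₂ = 126.6 + 84.2 − 2×101.2 = 8.4000
denominator: Q₃ − Q₁ = 126.6 − 84.2 = 42.4000
Bowley skewness = 8.4000 / 42.4000 ≈ 0.198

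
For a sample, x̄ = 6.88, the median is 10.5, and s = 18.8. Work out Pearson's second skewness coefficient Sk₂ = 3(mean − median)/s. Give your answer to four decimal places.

-0.5777

Sk₂ = 3(6.88 − 10.5) / 18.8 = 3 × -3.6200 / 18.8
    = -10.8600 / 18.8 ≈ -0.5777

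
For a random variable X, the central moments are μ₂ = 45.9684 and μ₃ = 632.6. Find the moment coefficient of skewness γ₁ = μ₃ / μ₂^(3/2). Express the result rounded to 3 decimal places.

σ = √μ₂ = √45.9684 = 6.78000
σ³ = μ₂^(3/2) = 311.66575
γ₁ = μ₃/σ³ = 632.6 / 311.66575 ≈ 2.030

2.030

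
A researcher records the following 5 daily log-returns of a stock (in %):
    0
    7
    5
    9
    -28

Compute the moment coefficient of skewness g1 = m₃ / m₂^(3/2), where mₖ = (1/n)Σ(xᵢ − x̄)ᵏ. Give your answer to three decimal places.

x̄ = (0 + 7 + 5 + 9 - 28) / 5 = -1.4000
deviations (xᵢ − x̄): 1.4000, 8.4000, 6.4000, 10.4000, -26.6000
Σ(xᵢ − x̄)² = 929.2000 ⇒ m₂ = 929.2000/5 = 185.84000
Σ(xᵢ − x̄)³ = -16838.6400 ⇒ m₃ = -16838.6400/5 = -3367.72800
m₂^(3/2) = 185.84000^(1.5) = 2533.42934
g1 = m₃ / m₂^(3/2) = -3367.72800 / 2533.42934 ≈ -1.329

-1.329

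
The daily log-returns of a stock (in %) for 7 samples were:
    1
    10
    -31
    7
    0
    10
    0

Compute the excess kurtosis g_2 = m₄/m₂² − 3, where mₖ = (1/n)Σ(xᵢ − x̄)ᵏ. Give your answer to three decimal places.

x̄ = -0.4286
Σ(xᵢ − x̄)² = 1209.7143 ⇒ m₂ = 172.81633
Σ(xᵢ − x̄)⁴ = 900204.8630 ⇒ m₄ = 128600.69471
m₂² = 29865.48272
g_2 = m₄/m₂² − 3 = 4.30600 − 3 ≈ 1.306

1.306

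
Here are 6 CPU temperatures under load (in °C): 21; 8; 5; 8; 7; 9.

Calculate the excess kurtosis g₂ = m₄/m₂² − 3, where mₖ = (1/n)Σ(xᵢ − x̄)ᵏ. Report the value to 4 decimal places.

0.8321

x̄ = 9.6667
Σ(xᵢ − x̄)² = 163.3333 ⇒ m₂ = 27.22222
Σ(xᵢ − x̄)⁴ = 17038.4444 ⇒ m₄ = 2839.74074
m₂² = 741.04938
g₂ = m₄/m₂² − 3 = 3.83205 − 3 ≈ 0.8321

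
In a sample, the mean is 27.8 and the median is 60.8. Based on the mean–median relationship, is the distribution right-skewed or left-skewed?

left-skewed

mean − median = 27.8 − 60.8 = -33.0
mean < median ⇒ the longer tail is on the left ⇒ left-skewed (negatively skewed).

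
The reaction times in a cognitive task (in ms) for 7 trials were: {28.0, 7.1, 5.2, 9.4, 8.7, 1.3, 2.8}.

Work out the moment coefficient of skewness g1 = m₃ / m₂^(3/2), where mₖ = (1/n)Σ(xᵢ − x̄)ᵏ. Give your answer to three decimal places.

1.576

x̄ = (28.0 + 7.1 + 5.2 + 9.4 + 8.7 + 1.3 + 2.8) / 7 = 8.9286
deviations (xᵢ − x̄): 19.0714, -1.8286, -3.7286, 0.4714, -0.2286, -7.6286, -6.1286
Σ(xᵢ − x̄)² = 476.9943 ⇒ m₂ = 476.9943/7 = 68.14204
Σ(xᵢ − x̄)³ = 6204.6606 ⇒ m₃ = 6204.6606/7 = 886.38009
m₂^(3/2) = 68.14204^(1.5) = 562.50023
g1 = m₃ / m₂^(3/2) = 886.38009 / 562.50023 ≈ 1.576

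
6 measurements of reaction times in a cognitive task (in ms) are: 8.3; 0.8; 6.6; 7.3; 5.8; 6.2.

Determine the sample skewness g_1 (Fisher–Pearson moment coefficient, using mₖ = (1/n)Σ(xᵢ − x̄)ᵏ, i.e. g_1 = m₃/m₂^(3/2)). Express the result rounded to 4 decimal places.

x̄ = (8.3 + 0.8 + 6.6 + 7.3 + 5.8 + 6.2) / 6 = 5.8333
deviations (xᵢ − x̄): 2.4667, -5.0333, 0.7667, 1.4667, -0.0333, 0.3667
Σ(xᵢ − x̄)² = 34.2933 ⇒ m₂ = 34.2933/6 = 5.71556
Σ(xᵢ − x̄)³ = -108.8536 ⇒ m₃ = -108.8536/6 = -18.14226
m₂^(3/2) = 5.71556^(1.5) = 13.66431
g_1 = m₃ / m₂^(3/2) = -18.14226 / 13.66431 ≈ -1.3277

-1.3277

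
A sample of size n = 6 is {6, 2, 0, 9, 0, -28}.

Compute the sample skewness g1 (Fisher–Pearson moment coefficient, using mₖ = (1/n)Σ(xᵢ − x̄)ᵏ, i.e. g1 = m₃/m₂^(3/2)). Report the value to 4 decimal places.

x̄ = (6 + 2 + 0 + 9 + 0 - 28) / 6 = -1.8333
deviations (xᵢ − x̄): 7.8333, 3.8333, 1.8333, 10.8333, 1.8333, -26.1667
Σ(xᵢ − x̄)² = 884.8333 ⇒ m₂ = 884.8333/6 = 147.47222
Σ(xᵢ − x̄)³ = -16095.4444 ⇒ m₃ = -16095.4444/6 = -2682.57407
m₂^(3/2) = 147.47222^(1.5) = 1790.87526
g1 = m₃ / m₂^(3/2) = -2682.57407 / 1790.87526 ≈ -1.4979

-1.4979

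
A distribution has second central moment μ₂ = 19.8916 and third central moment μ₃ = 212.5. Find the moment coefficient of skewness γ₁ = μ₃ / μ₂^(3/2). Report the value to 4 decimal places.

σ = √μ₂ = √19.8916 = 4.46000
σ³ = μ₂^(3/2) = 88.71654
γ₁ = μ₃/σ³ = 212.5 / 88.71654 ≈ 2.3953

2.3953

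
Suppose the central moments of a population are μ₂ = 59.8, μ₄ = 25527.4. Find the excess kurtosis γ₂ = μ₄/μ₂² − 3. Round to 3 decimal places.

μ₂² = 59.8² = 3576.04000
μ₄/μ₂² = 25527.4 / 3576.04000 = 7.13845
γ₂ = 7.13845 − 3 ≈ 4.138

4.138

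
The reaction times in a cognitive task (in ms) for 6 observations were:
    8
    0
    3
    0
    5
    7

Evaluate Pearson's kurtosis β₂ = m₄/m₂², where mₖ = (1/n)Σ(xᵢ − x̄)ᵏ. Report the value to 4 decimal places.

1.4494

x̄ = 3.8333
Σ(xᵢ − x̄)² = 58.8333 ⇒ m₂ = 9.80556
Σ(xᵢ − x̄)⁴ = 836.1528 ⇒ m₄ = 139.35880
m₂² = 96.14892
β₂ = m₄/m₂² = 139.35880 / 96.14892 ≈ 1.4494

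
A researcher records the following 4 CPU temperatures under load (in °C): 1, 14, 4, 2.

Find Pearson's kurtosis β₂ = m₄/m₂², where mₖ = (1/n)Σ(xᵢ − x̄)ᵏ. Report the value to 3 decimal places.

x̄ = 5.2500
Σ(xᵢ − x̄)² = 106.7500 ⇒ m₂ = 26.68750
Σ(xᵢ − x̄)⁴ = 6302.0781 ⇒ m₄ = 1575.51953
m₂² = 712.22266
β₂ = m₄/m₂² = 1575.51953 / 712.22266 ≈ 2.212

2.212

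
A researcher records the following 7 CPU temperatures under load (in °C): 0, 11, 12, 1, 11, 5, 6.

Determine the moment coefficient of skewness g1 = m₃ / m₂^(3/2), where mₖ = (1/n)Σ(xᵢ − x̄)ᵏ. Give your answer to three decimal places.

x̄ = (0 + 11 + 12 + 1 + 11 + 5 + 6) / 7 = 6.5714
deviations (xᵢ − x̄): -6.5714, 4.4286, 5.4286, -5.5714, 4.4286, -1.5714, -0.5714
Σ(xᵢ − x̄)² = 145.7143 ⇒ m₂ = 145.7143/7 = 20.81633
Σ(xᵢ − x̄)³ = -127.1020 ⇒ m₃ = -127.1020/7 = -18.15743
m₂^(3/2) = 20.81633^(1.5) = 94.97431
g1 = m₃ / m₂^(3/2) = -18.15743 / 94.97431 ≈ -0.191

-0.191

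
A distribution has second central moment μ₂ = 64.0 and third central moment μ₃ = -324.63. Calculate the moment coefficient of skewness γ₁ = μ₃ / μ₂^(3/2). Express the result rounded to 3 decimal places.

-0.634

σ = √μ₂ = √64.0 = 8.00000
σ³ = μ₂^(3/2) = 512.00000
γ₁ = μ₃/σ³ = -324.63 / 512.00000 ≈ -0.634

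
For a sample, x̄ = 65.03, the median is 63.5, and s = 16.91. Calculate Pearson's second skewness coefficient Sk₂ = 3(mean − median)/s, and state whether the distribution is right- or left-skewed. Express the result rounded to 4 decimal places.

Sk₂ = 3(65.03 − 63.5) / 16.91 = 3 × 1.5300 / 16.91
    = 4.5900 / 16.91 ≈ 0.2714
Sk₂ > 0 ⇒ mean > median ⇒ right-skewed (positive skew).

0.2714, right-skewed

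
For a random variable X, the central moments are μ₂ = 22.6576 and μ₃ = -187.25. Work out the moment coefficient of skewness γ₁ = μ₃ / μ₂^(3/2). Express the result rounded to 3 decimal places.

σ = √μ₂ = √22.6576 = 4.76000
σ³ = μ₂^(3/2) = 107.85018
γ₁ = μ₃/σ³ = -187.25 / 107.85018 ≈ -1.736

-1.736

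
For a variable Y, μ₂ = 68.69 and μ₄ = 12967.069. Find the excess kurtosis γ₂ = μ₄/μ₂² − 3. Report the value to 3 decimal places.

-0.252

μ₂² = 68.69² = 4718.31610
μ₄/μ₂² = 12967.069 / 4718.31610 = 2.74824
γ₂ = 2.74824 − 3 ≈ -0.252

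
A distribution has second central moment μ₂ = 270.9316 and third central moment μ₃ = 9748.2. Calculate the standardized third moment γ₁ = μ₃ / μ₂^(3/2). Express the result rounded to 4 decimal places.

2.1859

σ = √μ₂ = √270.9316 = 16.46000
σ³ = μ₂^(3/2) = 4459.53414
γ₁ = μ₃/σ³ = 9748.2 / 4459.53414 ≈ 2.1859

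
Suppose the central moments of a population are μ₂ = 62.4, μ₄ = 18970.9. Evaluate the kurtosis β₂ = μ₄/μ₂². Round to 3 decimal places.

μ₂² = 62.4² = 3893.76000
μ₄/μ₂² = 18970.9 / 3893.76000 = 4.87213
β₂ ≈ 4.872

4.872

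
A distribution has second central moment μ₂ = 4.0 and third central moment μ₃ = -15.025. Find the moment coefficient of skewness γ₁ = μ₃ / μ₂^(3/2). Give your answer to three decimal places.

σ = √μ₂ = √4.0 = 2.00000
σ³ = μ₂^(3/2) = 8.00000
γ₁ = μ₃/σ³ = -15.025 / 8.00000 ≈ -1.878

-1.878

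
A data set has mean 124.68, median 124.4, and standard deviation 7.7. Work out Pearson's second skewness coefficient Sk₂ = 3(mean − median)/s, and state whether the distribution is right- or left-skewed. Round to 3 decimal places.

0.109, right-skewed

Sk₂ = 3(124.68 − 124.4) / 7.7 = 3 × 0.2800 / 7.7
    = 0.8400 / 7.7 ≈ 0.109
Sk₂ > 0 ⇒ mean > median ⇒ right-skewed (positive skew).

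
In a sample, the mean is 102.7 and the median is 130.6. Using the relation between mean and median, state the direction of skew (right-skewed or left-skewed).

left-skewed

mean − median = 102.7 − 130.6 = -27.9
mean < median ⇒ the longer tail is on the left ⇒ left-skewed (negatively skewed).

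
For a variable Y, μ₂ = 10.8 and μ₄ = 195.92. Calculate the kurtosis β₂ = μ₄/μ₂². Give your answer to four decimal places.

μ₂² = 10.8² = 116.64000
μ₄/μ₂² = 195.92 / 116.64000 = 1.67970
β₂ ≈ 1.6797

1.6797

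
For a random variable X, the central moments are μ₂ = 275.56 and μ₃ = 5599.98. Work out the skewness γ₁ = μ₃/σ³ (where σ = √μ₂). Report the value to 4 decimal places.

1.2242

σ = √μ₂ = √275.56 = 16.60000
σ³ = μ₂^(3/2) = 4574.29600
γ₁ = μ₃/σ³ = 5599.98 / 4574.29600 ≈ 1.2242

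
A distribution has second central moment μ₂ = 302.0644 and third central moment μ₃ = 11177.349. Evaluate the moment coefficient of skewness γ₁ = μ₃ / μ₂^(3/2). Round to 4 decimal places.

2.1291

σ = √μ₂ = √302.0644 = 17.38000
σ³ = μ₂^(3/2) = 5249.87927
γ₁ = μ₃/σ³ = 11177.349 / 5249.87927 ≈ 2.1291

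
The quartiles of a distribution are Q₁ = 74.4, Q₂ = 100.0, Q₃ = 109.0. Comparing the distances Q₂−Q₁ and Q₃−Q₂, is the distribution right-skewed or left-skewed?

left-skewed

Q₂ − Q₁ = 25.6;  Q₃ − Q₂ = 9.0
Q₂ − Q₁ > Q₃ − Q₂ ⇒ the lower half is more spread out ⇒ left-skewed.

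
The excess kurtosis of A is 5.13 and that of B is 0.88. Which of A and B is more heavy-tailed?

A

Higher excess kurtosis ⇒ heavier tails relative to the normal distribution.
5.13 vs 0.88: the larger is 5.13, so A has heavier tails.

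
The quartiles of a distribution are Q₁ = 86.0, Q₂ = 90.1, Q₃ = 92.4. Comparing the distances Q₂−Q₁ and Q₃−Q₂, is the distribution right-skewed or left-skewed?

Q₂ − Q₁ = 4.1;  Q₃ − Q₂ = 2.3
Q₂ − Q₁ > Q₃ − Q₂ ⇒ the lower half is more spread out ⇒ left-skewed.

left-skewed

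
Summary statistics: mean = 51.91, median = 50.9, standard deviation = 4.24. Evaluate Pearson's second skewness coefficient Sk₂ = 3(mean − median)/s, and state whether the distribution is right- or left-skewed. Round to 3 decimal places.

0.715, right-skewed

Sk₂ = 3(51.91 − 50.9) / 4.24 = 3 × 1.0100 / 4.24
    = 3.0300 / 4.24 ≈ 0.715
Sk₂ > 0 ⇒ mean > median ⇒ right-skewed (positive skew).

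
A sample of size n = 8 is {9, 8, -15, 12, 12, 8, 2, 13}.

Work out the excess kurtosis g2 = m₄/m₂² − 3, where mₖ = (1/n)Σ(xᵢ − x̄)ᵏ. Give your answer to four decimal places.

x̄ = 6.1250
Σ(xᵢ − x̄)² = 594.8750 ⇒ m₂ = 74.35938
Σ(xᵢ − x̄)⁴ = 204152.2754 ⇒ m₄ = 25519.03442
m₂² = 5529.31665
g2 = m₄/m₂² − 3 = 4.61522 − 3 ≈ 1.6152

1.6152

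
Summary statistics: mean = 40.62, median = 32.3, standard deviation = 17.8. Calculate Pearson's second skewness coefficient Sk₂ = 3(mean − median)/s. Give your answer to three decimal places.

1.402

Sk₂ = 3(40.62 − 32.3) / 17.8 = 3 × 8.3200 / 17.8
    = 24.9600 / 17.8 ≈ 1.402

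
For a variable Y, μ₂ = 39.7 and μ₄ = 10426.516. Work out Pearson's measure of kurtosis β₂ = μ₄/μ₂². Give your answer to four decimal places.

6.6154

μ₂² = 39.7² = 1576.09000
μ₄/μ₂² = 10426.516 / 1576.09000 = 6.61543
β₂ ≈ 6.6154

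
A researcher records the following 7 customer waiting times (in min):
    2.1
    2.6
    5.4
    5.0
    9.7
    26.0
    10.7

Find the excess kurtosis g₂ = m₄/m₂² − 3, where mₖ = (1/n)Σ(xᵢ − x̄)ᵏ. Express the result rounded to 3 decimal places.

0.823

x̄ = 8.7857
Σ(xᵢ − x̄)² = 409.5886 ⇒ m₂ = 58.51265
Σ(xᵢ − x̄)⁴ = 91625.4036 ⇒ m₄ = 13089.34337
m₂² = 3423.73057
g₂ = m₄/m₂² − 3 = 3.82312 − 3 ≈ 0.823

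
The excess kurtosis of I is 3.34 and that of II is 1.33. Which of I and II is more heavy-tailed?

Higher excess kurtosis ⇒ heavier tails relative to the normal distribution.
3.34 vs 1.33: the larger is 3.34, so I has heavier tails.

I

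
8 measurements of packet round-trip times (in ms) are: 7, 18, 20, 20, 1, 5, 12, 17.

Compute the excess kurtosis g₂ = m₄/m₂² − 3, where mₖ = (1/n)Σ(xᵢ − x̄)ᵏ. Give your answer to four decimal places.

-1.3979

x̄ = 12.5000
Σ(xᵢ − x̄)² = 382.0000 ⇒ m₂ = 47.75000
Σ(xᵢ − x̄)⁴ = 29222.5000 ⇒ m₄ = 3652.81250
m₂² = 2280.06250
g₂ = m₄/m₂² − 3 = 1.60207 − 3 ≈ -1.3979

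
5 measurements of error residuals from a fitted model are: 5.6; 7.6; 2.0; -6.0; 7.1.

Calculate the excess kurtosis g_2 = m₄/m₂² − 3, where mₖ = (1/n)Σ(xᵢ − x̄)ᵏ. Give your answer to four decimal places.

x̄ = 3.2600
Σ(xᵢ − x̄)² = 126.3920 ⇒ m₂ = 25.27840
Σ(xᵢ − x̄)⁴ = 7957.3661 ⇒ m₄ = 1591.47322
m₂² = 638.99751
g_2 = m₄/m₂² − 3 = 2.49058 − 3 ≈ -0.5094

-0.5094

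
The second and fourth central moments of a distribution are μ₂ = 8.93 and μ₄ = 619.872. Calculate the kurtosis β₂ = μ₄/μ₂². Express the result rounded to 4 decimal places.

μ₂² = 8.93² = 79.74490
μ₄/μ₂² = 619.872 / 79.74490 = 7.77319
β₂ ≈ 7.7732

7.7732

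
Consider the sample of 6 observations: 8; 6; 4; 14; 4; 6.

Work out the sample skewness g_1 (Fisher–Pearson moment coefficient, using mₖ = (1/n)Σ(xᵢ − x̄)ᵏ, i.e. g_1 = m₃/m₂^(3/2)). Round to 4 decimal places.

1.2045

x̄ = (8 + 6 + 4 + 14 + 4 + 6) / 6 = 7.0000
deviations (xᵢ − x̄): 1.0000, -1.0000, -3.0000, 7.0000, -3.0000, -1.0000
Σ(xᵢ − x̄)² = 70.0000 ⇒ m₂ = 70.0000/6 = 11.66667
Σ(xᵢ − x̄)³ = 288.0000 ⇒ m₃ = 288.0000/6 = 48.00000
m₂^(3/2) = 11.66667^(1.5) = 39.84925
g_1 = m₃ / m₂^(3/2) = 48.00000 / 39.84925 ≈ 1.2045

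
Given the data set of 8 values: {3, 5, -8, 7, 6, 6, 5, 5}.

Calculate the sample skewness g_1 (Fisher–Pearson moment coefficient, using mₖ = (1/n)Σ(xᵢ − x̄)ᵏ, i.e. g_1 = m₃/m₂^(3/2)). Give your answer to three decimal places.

-2.020

x̄ = (3 + 5 - 8 + 7 + 6 + 6 + 5 + 5) / 8 = 3.6250
deviations (xᵢ − x̄): -0.6250, 1.3750, -11.6250, 3.3750, 2.3750, 2.3750, 1.3750, 1.3750
Σ(xᵢ − x̄)² = 163.8750 ⇒ m₂ = 163.8750/8 = 20.48438
Σ(xᵢ − x̄)³ = -1498.2188 ⇒ m₃ = -1498.2188/8 = -187.27734
m₂^(3/2) = 20.48438^(1.5) = 92.71160
g_1 = m₃ / m₂^(3/2) = -187.27734 / 92.71160 ≈ -2.020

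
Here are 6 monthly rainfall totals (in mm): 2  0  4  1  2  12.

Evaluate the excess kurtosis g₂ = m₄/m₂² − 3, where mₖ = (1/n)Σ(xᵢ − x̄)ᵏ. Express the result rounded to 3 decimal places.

x̄ = 3.5000
Σ(xᵢ − x̄)² = 95.5000 ⇒ m₂ = 15.91667
Σ(xᵢ − x̄)⁴ = 5419.3750 ⇒ m₄ = 903.22917
m₂² = 253.34028
g₂ = m₄/m₂² − 3 = 3.56528 − 3 ≈ 0.565

0.565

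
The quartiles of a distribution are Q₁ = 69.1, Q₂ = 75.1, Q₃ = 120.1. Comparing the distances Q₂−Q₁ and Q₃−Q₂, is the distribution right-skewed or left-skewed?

right-skewed

Q₂ − Q₁ = 6.0;  Q₃ − Q₂ = 45.0
Q₃ − Q₂ > Q₂ − Q₁ ⇒ the upper half is more spread out ⇒ right-skewed.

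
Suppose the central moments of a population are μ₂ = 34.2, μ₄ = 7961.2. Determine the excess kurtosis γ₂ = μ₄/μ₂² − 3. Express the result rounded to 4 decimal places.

3.8065

μ₂² = 34.2² = 1169.64000
μ₄/μ₂² = 7961.2 / 1169.64000 = 6.80654
γ₂ = 6.80654 − 3 ≈ 3.8065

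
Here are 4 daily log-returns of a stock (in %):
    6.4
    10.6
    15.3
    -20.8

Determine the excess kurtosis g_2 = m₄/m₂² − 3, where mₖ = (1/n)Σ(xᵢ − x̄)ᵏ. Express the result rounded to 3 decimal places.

x̄ = 2.8750
Σ(xᵢ − x̄)² = 786.9875 ⇒ m₂ = 196.74688
Σ(xᵢ − x̄)⁴ = 341715.5094 ⇒ m₄ = 85428.87735
m₂² = 38709.33282
g_2 = m₄/m₂² − 3 = 2.20693 − 3 ≈ -0.793

-0.793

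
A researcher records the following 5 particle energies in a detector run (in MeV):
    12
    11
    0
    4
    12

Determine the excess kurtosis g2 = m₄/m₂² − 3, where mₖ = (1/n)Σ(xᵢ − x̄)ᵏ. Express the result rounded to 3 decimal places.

x̄ = 7.8000
Σ(xᵢ − x̄)² = 120.8000 ⇒ m₂ = 24.16000
Σ(xᵢ − x̄)⁴ = 4637.2160 ⇒ m₄ = 927.44320
m₂² = 583.70560
g2 = m₄/m₂² − 3 = 1.58889 − 3 ≈ -1.411

-1.411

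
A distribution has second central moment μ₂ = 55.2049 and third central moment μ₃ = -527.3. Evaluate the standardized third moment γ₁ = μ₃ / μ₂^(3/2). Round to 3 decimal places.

σ = √μ₂ = √55.2049 = 7.43000
σ³ = μ₂^(3/2) = 410.17241
γ₁ = μ₃/σ³ = -527.3 / 410.17241 ≈ -1.286

-1.286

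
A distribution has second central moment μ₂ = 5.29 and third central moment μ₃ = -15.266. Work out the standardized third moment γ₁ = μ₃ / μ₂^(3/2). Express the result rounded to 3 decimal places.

-1.255

σ = √μ₂ = √5.29 = 2.30000
σ³ = μ₂^(3/2) = 12.16700
γ₁ = μ₃/σ³ = -15.266 / 12.16700 ≈ -1.255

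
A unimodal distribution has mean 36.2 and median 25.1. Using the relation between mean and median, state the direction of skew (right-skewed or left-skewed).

mean − median = 36.2 − 25.1 = 11.1
mean > median ⇒ the longer tail is on the right ⇒ right-skewed (positively skewed).

right-skewed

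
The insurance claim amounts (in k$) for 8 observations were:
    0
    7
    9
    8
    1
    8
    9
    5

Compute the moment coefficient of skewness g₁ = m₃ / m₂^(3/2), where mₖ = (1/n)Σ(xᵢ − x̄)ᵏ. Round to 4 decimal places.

-0.8023

x̄ = (0 + 7 + 9 + 8 + 1 + 8 + 9 + 5) / 8 = 5.8750
deviations (xᵢ − x̄): -5.8750, 1.1250, 3.1250, 2.1250, -4.8750, 2.1250, 3.1250, -0.8750
Σ(xᵢ − x̄)² = 88.8750 ⇒ m₂ = 88.8750/8 = 11.10938
Σ(xᵢ − x̄)³ = -237.6563 ⇒ m₃ = -237.6563/8 = -29.70703
m₂^(3/2) = 11.10938^(1.5) = 37.02836
g₁ = m₃ / m₂^(3/2) = -29.70703 / 37.02836 ≈ -0.8023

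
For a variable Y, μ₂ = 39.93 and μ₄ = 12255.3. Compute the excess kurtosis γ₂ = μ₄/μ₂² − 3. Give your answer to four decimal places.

4.6864

μ₂² = 39.93² = 1594.40490
μ₄/μ₂² = 12255.3 / 1594.40490 = 7.68644
γ₂ = 7.68644 − 3 ≈ 4.6864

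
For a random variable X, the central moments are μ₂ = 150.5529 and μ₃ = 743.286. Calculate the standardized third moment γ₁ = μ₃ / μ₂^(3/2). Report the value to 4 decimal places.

σ = √μ₂ = √150.5529 = 12.27000
σ³ = μ₂^(3/2) = 1847.28408
γ₁ = μ₃/σ³ = 743.286 / 1847.28408 ≈ 0.4024

0.4024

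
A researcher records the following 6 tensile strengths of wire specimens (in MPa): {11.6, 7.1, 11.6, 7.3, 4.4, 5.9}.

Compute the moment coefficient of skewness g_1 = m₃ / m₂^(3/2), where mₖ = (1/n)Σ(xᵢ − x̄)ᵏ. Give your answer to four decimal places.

x̄ = (11.6 + 7.1 + 11.6 + 7.3 + 4.4 + 5.9) / 6 = 7.9833
deviations (xᵢ − x̄): 3.6167, -0.8833, 3.6167, -0.6833, -3.5833, -2.0833
Σ(xᵢ − x̄)² = 44.5883 ⇒ m₂ = 44.5883/6 = 7.43139
Σ(xᵢ − x̄)³ = 38.5524 ⇒ m₃ = 38.5524/6 = 6.42541
m₂^(3/2) = 7.43139^(1.5) = 20.25839
g_1 = m₃ / m₂^(3/2) = 6.42541 / 20.25839 ≈ 0.3172

0.3172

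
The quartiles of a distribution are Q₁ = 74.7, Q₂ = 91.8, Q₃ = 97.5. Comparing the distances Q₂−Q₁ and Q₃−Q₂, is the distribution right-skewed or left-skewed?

Q₂ − Q₁ = 17.1;  Q₃ − Q₂ = 5.7
Q₂ − Q₁ > Q₃ − Q₂ ⇒ the lower half is more spread out ⇒ left-skewed.

left-skewed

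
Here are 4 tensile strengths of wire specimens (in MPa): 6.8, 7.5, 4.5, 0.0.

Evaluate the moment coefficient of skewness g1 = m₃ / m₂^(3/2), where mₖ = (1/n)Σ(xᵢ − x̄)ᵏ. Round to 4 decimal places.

-0.7205

x̄ = (6.8 + 7.5 + 4.5 + 0.0) / 4 = 4.7000
deviations (xᵢ − x̄): 2.1000, 2.8000, -0.2000, -4.7000
Σ(xᵢ − x̄)² = 34.3800 ⇒ m₂ = 34.3800/4 = 8.59500
Σ(xᵢ − x̄)³ = -72.6180 ⇒ m₃ = -72.6180/4 = -18.15450
m₂^(3/2) = 8.59500^(1.5) = 25.19816
g1 = m₃ / m₂^(3/2) = -18.15450 / 25.19816 ≈ -0.7205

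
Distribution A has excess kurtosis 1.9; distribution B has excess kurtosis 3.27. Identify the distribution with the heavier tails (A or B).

Higher excess kurtosis ⇒ heavier tails relative to the normal distribution.
1.9 vs 3.27: the larger is 3.27, so B has heavier tails.

B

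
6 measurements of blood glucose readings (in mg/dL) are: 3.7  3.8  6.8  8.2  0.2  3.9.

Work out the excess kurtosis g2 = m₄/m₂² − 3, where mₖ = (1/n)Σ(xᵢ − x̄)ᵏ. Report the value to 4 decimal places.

x̄ = 4.4333
Σ(xᵢ − x̄)² = 38.9333 ⇒ m₂ = 6.48889
Σ(xᵢ − x̄)⁴ = 554.3627 ⇒ m₄ = 92.39379
m₂² = 42.10568
g2 = m₄/m₂² − 3 = 2.19433 − 3 ≈ -0.8057

-0.8057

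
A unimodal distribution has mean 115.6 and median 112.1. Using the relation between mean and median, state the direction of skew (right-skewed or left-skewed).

right-skewed

mean − median = 115.6 − 112.1 = 3.5
mean > median ⇒ the longer tail is on the right ⇒ right-skewed (positively skewed).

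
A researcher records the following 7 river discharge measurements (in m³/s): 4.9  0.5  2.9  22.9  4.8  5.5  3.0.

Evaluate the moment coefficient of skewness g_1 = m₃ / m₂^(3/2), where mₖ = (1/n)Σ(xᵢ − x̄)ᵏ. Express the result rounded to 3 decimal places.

x̄ = (4.9 + 0.5 + 2.9 + 22.9 + 4.8 + 5.5 + 3.0) / 7 = 6.3571
deviations (xᵢ − x̄): -1.4571, -5.8571, -3.4571, 16.5429, -1.5571, -0.8571, -3.3571
Σ(xᵢ − x̄)² = 336.4771 ⇒ m₂ = 336.4771/7 = 48.06816
Σ(xᵢ − x̄)³ = 4239.6289 ⇒ m₃ = 4239.6289/7 = 605.66127
m₂^(3/2) = 48.06816^(1.5) = 333.26238
g_1 = m₃ / m₂^(3/2) = 605.66127 / 333.26238 ≈ 1.817

1.817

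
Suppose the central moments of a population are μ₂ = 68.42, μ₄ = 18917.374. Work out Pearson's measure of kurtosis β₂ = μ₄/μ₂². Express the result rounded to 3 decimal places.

μ₂² = 68.42² = 4681.29640
μ₄/μ₂² = 18917.374 / 4681.29640 = 4.04105
β₂ ≈ 4.041

4.041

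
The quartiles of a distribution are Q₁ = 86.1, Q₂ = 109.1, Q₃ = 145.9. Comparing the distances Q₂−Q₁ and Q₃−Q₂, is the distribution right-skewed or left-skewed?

right-skewed

Q₂ − Q₁ = 23.0;  Q₃ − Q₂ = 36.8
Q₃ − Q₂ > Q₂ − Q₁ ⇒ the upper half is more spread out ⇒ right-skewed.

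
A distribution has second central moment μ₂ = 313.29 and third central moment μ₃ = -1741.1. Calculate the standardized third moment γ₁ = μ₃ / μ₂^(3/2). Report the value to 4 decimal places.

σ = √μ₂ = √313.29 = 17.70000
σ³ = μ₂^(3/2) = 5545.23300
γ₁ = μ₃/σ³ = -1741.1 / 5545.23300 ≈ -0.3140

-0.3140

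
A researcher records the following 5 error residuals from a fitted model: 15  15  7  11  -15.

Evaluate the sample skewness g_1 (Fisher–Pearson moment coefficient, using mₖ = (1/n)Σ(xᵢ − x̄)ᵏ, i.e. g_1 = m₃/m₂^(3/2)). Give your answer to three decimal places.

x̄ = (15 + 15 + 7 + 11 - 15) / 5 = 6.6000
deviations (xᵢ − x̄): 8.4000, 8.4000, 0.4000, 4.4000, -21.6000
Σ(xᵢ − x̄)² = 627.2000 ⇒ m₂ = 627.2000/5 = 125.44000
Σ(xᵢ − x̄)³ = -8807.0400 ⇒ m₃ = -8807.0400/5 = -1761.40800
m₂^(3/2) = 125.44000^(1.5) = 1404.92800
g_1 = m₃ / m₂^(3/2) = -1761.40800 / 1404.92800 ≈ -1.254

-1.254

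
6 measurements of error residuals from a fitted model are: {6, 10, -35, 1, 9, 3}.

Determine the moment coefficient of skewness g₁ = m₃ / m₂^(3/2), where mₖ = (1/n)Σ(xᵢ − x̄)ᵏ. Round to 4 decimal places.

-1.6286

x̄ = (6 + 10 - 35 + 1 + 9 + 3) / 6 = -1.0000
deviations (xᵢ − x̄): 7.0000, 11.0000, -34.0000, 2.0000, 10.0000, 4.0000
Σ(xᵢ − x̄)² = 1446.0000 ⇒ m₂ = 1446.0000/6 = 241.00000
Σ(xᵢ − x̄)³ = -36558.0000 ⇒ m₃ = -36558.0000/6 = -6093.00000
m₂^(3/2) = 241.00000^(1.5) = 3741.32610
g₁ = m₃ / m₂^(3/2) = -6093.00000 / 3741.32610 ≈ -1.6286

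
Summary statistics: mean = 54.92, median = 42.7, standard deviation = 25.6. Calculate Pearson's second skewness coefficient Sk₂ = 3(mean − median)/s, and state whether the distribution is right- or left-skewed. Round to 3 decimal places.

1.432, right-skewed

Sk₂ = 3(54.92 − 42.7) / 25.6 = 3 × 12.2200 / 25.6
    = 36.6600 / 25.6 ≈ 1.432
Sk₂ > 0 ⇒ mean > median ⇒ right-skewed (positive skew).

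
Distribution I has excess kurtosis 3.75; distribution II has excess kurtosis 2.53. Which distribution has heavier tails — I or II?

I

Higher excess kurtosis ⇒ heavier tails relative to the normal distribution.
3.75 vs 2.53: the larger is 3.75, so I has heavier tails.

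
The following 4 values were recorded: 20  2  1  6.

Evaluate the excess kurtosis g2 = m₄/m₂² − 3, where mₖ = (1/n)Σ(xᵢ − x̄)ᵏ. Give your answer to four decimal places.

x̄ = 7.2500
Σ(xᵢ − x̄)² = 230.7500 ⇒ m₂ = 57.68750
Σ(xᵢ − x̄)⁴ = 28714.5781 ⇒ m₄ = 7178.64453
m₂² = 3327.84766
g2 = m₄/m₂² − 3 = 2.15714 − 3 ≈ -0.8429

-0.8429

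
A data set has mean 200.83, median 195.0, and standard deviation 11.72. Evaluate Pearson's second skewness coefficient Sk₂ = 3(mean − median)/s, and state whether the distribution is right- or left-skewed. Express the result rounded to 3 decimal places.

1.492, right-skewed

Sk₂ = 3(200.83 − 195.0) / 11.72 = 3 × 5.8300 / 11.72
    = 17.4900 / 11.72 ≈ 1.492
Sk₂ > 0 ⇒ mean > median ⇒ right-skewed (positive skew).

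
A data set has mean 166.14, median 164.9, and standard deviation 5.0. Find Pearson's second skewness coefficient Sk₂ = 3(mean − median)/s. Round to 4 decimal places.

Sk₂ = 3(166.14 − 164.9) / 5.0 = 3 × 1.2400 / 5.0
    = 3.7200 / 5.0 ≈ 0.7440

0.7440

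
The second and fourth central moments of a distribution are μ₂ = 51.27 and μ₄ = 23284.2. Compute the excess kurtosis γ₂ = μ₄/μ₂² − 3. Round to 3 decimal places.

5.858

μ₂² = 51.27² = 2628.61290
μ₄/μ₂² = 23284.2 / 2628.61290 = 8.85798
γ₂ = 8.85798 − 3 ≈ 5.858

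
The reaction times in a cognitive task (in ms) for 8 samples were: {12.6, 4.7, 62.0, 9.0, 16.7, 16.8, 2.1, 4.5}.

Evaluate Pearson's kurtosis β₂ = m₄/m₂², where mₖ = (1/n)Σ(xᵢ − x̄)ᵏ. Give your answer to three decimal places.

x̄ = 16.0500
Σ(xᵢ − x̄)² = 2630.8200 ⇒ m₂ = 328.85250
Σ(xᵢ − x̄)⁴ = 4532894.6165 ⇒ m₄ = 566611.82706
m₂² = 108143.96676
β₂ = m₄/m₂² = 566611.82706 / 108143.96676 ≈ 5.239

5.239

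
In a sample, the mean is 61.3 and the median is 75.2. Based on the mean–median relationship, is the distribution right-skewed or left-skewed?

mean − median = 61.3 − 75.2 = -13.9
mean < median ⇒ the longer tail is on the left ⇒ left-skewed (negatively skewed).

left-skewed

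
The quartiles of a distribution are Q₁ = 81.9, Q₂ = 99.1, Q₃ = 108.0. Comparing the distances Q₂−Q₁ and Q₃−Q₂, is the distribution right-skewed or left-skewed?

left-skewed

Q₂ − Q₁ = 17.2;  Q₃ − Q₂ = 8.9
Q₂ − Q₁ > Q₃ − Q₂ ⇒ the lower half is more spread out ⇒ left-skewed.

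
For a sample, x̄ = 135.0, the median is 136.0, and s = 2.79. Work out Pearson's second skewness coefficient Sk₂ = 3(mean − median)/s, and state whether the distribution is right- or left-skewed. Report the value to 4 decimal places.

Sk₂ = 3(135.0 − 136.0) / 2.79 = 3 × -1.0000 / 2.79
    = -3.0000 / 2.79 ≈ -1.0753
Sk₂ < 0 ⇒ mean < median ⇒ left-skewed (negative skew).

-1.0753, left-skewed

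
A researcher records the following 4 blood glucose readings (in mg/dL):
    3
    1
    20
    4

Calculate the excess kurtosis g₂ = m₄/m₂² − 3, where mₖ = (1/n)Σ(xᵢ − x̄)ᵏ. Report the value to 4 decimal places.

-0.7169

x̄ = 7.0000
Σ(xᵢ − x̄)² = 230.0000 ⇒ m₂ = 57.50000
Σ(xᵢ − x̄)⁴ = 30194.0000 ⇒ m₄ = 7548.50000
m₂² = 3306.25000
g₂ = m₄/m₂² − 3 = 2.28310 − 3 ≈ -0.7169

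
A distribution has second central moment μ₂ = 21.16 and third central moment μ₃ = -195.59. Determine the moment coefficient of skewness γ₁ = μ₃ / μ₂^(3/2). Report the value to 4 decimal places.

-2.0094

σ = √μ₂ = √21.16 = 4.60000
σ³ = μ₂^(3/2) = 97.33600
γ₁ = μ₃/σ³ = -195.59 / 97.33600 ≈ -2.0094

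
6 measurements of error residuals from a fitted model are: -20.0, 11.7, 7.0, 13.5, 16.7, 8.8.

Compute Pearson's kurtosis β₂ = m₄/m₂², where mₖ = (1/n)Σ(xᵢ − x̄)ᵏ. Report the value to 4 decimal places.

x̄ = 6.2833
Σ(xᵢ − x̄)² = 887.5883 ⇒ m₂ = 147.93139
Σ(xᵢ − x̄)⁴ = 492610.7879 ⇒ m₄ = 82101.79799
m₂² = 21883.69582
β₂ = m₄/m₂² = 82101.79799 / 21883.69582 ≈ 3.7517

3.7517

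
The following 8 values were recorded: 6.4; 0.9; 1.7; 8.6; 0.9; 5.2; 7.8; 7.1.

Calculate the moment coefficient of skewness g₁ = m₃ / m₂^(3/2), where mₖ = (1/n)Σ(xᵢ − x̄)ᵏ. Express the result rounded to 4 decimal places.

-0.2602

x̄ = (6.4 + 0.9 + 1.7 + 8.6 + 0.9 + 5.2 + 7.8 + 7.1) / 8 = 4.8250
deviations (xᵢ − x̄): 1.5750, -3.9250, -3.1250, 3.7750, -3.9250, 0.3750, 2.9750, 2.2750
Σ(xᵢ − x̄)² = 71.4750 ⇒ m₂ = 71.4750/8 = 8.93437
Σ(xᵢ − x̄)³ = -55.5908 ⇒ m₃ = -55.5908/8 = -6.94884
m₂^(3/2) = 8.93437^(1.5) = 26.70523
g₁ = m₃ / m₂^(3/2) = -6.94884 / 26.70523 ≈ -0.2602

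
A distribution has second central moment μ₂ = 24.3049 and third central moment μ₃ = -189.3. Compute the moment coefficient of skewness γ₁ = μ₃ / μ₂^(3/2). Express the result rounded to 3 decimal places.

-1.580

σ = √μ₂ = √24.3049 = 4.93000
σ³ = μ₂^(3/2) = 119.82316
γ₁ = μ₃/σ³ = -189.3 / 119.82316 ≈ -1.580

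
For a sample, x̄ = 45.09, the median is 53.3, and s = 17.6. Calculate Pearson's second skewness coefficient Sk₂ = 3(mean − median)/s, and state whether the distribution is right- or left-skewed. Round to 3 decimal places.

Sk₂ = 3(45.09 − 53.3) / 17.6 = 3 × -8.2100 / 17.6
    = -24.6300 / 17.6 ≈ -1.399
Sk₂ < 0 ⇒ mean < median ⇒ left-skewed (negative skew).

-1.399, left-skewed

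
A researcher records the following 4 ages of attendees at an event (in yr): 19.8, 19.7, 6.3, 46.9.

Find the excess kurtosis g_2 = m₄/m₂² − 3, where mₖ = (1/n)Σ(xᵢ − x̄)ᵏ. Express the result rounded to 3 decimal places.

x̄ = 23.1750
Σ(xᵢ − x̄)² = 871.1075 ⇒ m₂ = 217.77688
Σ(xᵢ − x̄)⁴ = 398195.9975 ⇒ m₄ = 99548.99936
m₂² = 47426.76728
g_2 = m₄/m₂² − 3 = 2.09900 − 3 ≈ -0.901

-0.901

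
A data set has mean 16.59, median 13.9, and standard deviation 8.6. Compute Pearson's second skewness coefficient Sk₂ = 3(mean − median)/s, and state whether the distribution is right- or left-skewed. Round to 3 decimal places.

0.938, right-skewed

Sk₂ = 3(16.59 − 13.9) / 8.6 = 3 × 2.6900 / 8.6
    = 8.0700 / 8.6 ≈ 0.938
Sk₂ > 0 ⇒ mean > median ⇒ right-skewed (positive skew).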